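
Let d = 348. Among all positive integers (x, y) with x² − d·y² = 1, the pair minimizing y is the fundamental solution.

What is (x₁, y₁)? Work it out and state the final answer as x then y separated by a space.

[18; 1,1,1,8,1,1,1,36] for √348; ℓ=8 ⇒ convergent index 7
i=0: a=18 ⇒ p=18, q=1
…
i=4: a=8 ⇒ p=485, q=26
…
i=6: a=1 ⇒ p=1026, q=55
i=7: a=1 ⇒ p=1567, q=84
(x₁, y₁) = (1567, 84);  1567² − 348·84² = 1 ✓

1567 84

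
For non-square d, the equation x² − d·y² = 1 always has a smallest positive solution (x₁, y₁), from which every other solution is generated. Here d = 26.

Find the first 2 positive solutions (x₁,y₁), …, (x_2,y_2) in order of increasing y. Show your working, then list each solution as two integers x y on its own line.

51 10
5201 1020

[5; 10] for √26; ℓ=1 ⇒ convergent index 1
step 0: (5, 1)  from 5·(1,0) + (0,1)
step 1: (51, 10)  from 10·(5,1) + (1,0)
fundamental: x₁=51, y₁=10  (since 2601 − 26·100 = 1)
k=2:  x_2 = 51·51+26·10·10 = 5201,  y_2 = 51·10+10·51 = 1020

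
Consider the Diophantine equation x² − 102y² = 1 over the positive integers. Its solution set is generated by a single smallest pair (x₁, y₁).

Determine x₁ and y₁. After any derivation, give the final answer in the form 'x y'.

101 10

√102 → a₀=10, period (10,20); ℓ=2 even so k=1
step 0: (10, 1)  from 10·(1,0) + (0,1)
step 1: (101, 10)  from 10·(10,1) + (1,0)
→ (101, 10).  Check: 101²=10201, 102·10²=10200, difference 1.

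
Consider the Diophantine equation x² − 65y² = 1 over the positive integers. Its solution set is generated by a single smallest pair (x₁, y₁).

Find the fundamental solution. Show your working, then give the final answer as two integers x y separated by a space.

129 16

d=65: √d = [8; 16] (ℓ=1, odd), read p_1/q_1
a_0=8:  p_0=8·1+0=8,  q_0=8·0+1=1
a_1=16:  p_1=16·8+1=129,  q_1=16·1+0=16
→ (129, 16).  Check: 129²=16641, 65·16²=16640, difference 1.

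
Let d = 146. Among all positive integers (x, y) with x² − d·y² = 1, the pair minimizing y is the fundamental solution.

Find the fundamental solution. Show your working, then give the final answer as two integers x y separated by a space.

d=146: √d = [12; 12,24] (ℓ=2, even), read p_1/q_1
i=0: a=12 ⇒ p=12, q=1
i=1: a=12 ⇒ p=145, q=12
fundamental: x₁=145, y₁=12  (since 21025 − 146·144 = 1)

145 12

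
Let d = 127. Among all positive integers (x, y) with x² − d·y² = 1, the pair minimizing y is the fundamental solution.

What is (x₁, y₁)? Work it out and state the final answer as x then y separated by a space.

d=127: √d = [11; 3,1,2,2,7,11,7,2,2,1,3,22] (ℓ=12, even), read p_11/q_11
step 0: (11, 1)  from 11·(1,0) + (0,1)
step 1: (34, 3)  from 3·(11,1) + (1,0)
…
step 3: (124, 11)  from 2·(45,4) + (34,3)
…
step 5: (2175, 193)  from 7·(293,26) + (124,11)
step 6: (24218, 2149)  from 11·(2175,193) + (293,26)
step 7: (171701, 15236)  from 7·(24218,2149) + (2175,193)
step 8: (367620, 32621)  from 2·(171701,15236) + (24218,2149)
step 9: (906941, 80478)  from 2·(367620,32621) + (171701,15236)
step 10: (1274561, 113099)  from 1·(906941,80478) + (367620,32621)
step 11: (4730624, 419775)  from 3·(1274561,113099) + (906941,80478)
→ (4730624, 419775).  Check: 4730624²=22378803429376, 127·419775²=22378803429375, difference 1.

4730624 419775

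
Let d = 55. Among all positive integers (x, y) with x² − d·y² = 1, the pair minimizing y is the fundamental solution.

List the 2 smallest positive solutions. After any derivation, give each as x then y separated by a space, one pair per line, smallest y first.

89 12
15841 2136

√55 → a₀=7, period (2,2,2,14); ℓ=4 even so k=3
step 0: (7, 1)  from 7·(1,0) + (0,1)
…
step 2: (37, 5)  from 2·(15,2) + (7,1)
step 3: (89, 12)  from 2·(37,5) + (15,2)
→ (89, 12).  Check: 89²=7921, 55·12²=7920, difference 1.
(x_2, y_2) = (89·89 + 55·12·12, 89·12 + 12·89) = (15841, 2136)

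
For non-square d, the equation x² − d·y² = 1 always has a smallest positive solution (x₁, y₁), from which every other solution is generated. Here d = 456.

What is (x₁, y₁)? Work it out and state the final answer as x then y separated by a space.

d=456: √d = [21; 2,1,4,1,2,42] (ℓ=6, even), read p_5/q_5
step 0: (21, 1)  from 21·(1,0) + (0,1)
…
step 4: (363, 17)  from 1·(299,14) + (64,3)
step 5: (1025, 48)  from 2·(363,17) + (299,14)
fundamental: x₁=1025, y₁=48  (since 1050625 − 456·2304 = 1)

1025 48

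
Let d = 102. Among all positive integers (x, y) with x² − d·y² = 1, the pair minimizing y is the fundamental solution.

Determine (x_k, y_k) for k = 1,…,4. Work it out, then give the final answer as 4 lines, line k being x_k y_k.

101 10
20401 2020
4120901 408030
832401601 82420040

√102 = [10; 10,20, …], period ℓ=2 (even) → k=1
step 0: (10, 1)  from 10·(1,0) + (0,1)
step 1: (101, 10)  from 10·(10,1) + (1,0)
(x₁, y₁) = (101, 10);  101² − 102·10² = 1 ✓
k=2:  x_2 = 101·101+102·10·10 = 20401,  y_2 = 101·10+10·101 = 2020
k=3:  x_3 = 101·20401+102·10·2020 = 4120901,  y_3 = 101·2020+10·20401 = 408030
k=4:  x_4 = 101·4120901+102·10·408030 = 832401601,  y_4 = 101·408030+10·4120901 = 82420040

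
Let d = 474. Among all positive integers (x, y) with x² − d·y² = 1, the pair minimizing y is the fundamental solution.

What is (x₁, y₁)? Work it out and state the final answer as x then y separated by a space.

d=474: √d = [21; 1,3,2,1,1,…,3,1,42] (ℓ=14, even), read p_13/q_13
a_0=21:  p_0=21·1+0=21,  q_0=21·0+1=1
a_1=1:  p_1=1·21+1=22,  q_1=1·1+0=1
a_2=3:  p_2=3·22+21=87,  q_2=3·1+1=4
a_3=2:  p_3=2·87+22=196,  q_3=2·4+1=9
a_4=1:  p_4=1·196+87=283,  q_4=1·9+4=13
a_5=1:  p_5=1·283+196=479,  q_5=1·13+9=22
a_6=1:  p_6=1·479+283=762,  q_6=1·22+13=35
a_7=6:  p_7=6·762+479=5051,  q_7=6·35+22=232
a_8=1:  p_8=1·5051+762=5813,  q_8=1·232+35=267
a_9=1:  p_9=1·5813+5051=10864,  q_9=1·267+232=499
…
a_11=2:  p_11=2·16677+10864=44218,  q_11=2·766+499=2031
a_12=3:  p_12=3·44218+16677=149331,  q_12=3·2031+766=6859
a_13=1:  p_13=1·149331+44218=193549,  q_13=1·6859+2031=8890
fundamental: x₁=193549, y₁=8890  (since 37461215401 − 474·79032100 = 1)

193549 8890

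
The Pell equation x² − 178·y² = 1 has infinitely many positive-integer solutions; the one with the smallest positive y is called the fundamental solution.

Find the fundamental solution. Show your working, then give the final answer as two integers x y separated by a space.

1601 120

√178 = [13; 2,1,12,1,2,26, …], period ℓ=6 (even) → k=5
step 0: (13, 1)  from 13·(1,0) + (0,1)
…
step 3: (507, 38)  from 12·(40,3) + (27,2)
step 4: (547, 41)  from 1·(507,38) + (40,3)
step 5: (1601, 120)  from 2·(547,41) + (507,38)
fundamental: x₁=1601, y₁=120  (since 2563201 − 178·14400 = 1)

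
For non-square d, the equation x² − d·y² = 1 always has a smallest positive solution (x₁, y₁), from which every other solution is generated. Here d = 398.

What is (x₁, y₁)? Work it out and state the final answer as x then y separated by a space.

399 20

[19; 1,18,1,38] for √398; ℓ=4 ⇒ convergent index 3
a_0=19:  p_0=19·1+0=19,  q_0=19·0+1=1
a_1=1:  p_1=1·19+1=20,  q_1=1·1+0=1
a_2=18:  p_2=18·20+19=379,  q_2=18·1+1=19
a_3=1:  p_3=1·379+20=399,  q_3=1·19+1=20
fundamental: x₁=399, y₁=20  (since 159201 − 398·400 = 1)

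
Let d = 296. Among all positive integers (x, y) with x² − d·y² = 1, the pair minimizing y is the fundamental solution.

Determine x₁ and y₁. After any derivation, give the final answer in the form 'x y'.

3699 215

[17; 4,1,7,1,4,34] for √296; ℓ=6 ⇒ convergent index 5
k=0  a_k=17  p_k/q_k = 17/1
k=1  a_k=4  p_k/q_k = 69/4
k=2  a_k=1  p_k/q_k = 86/5
k=3  a_k=7  p_k/q_k = 671/39
k=4  a_k=1  p_k/q_k = 757/44
k=5  a_k=4  p_k/q_k = 3699/215
→ (3699, 215).  Check: 3699²=13682601, 296·215²=13682600, difference 1.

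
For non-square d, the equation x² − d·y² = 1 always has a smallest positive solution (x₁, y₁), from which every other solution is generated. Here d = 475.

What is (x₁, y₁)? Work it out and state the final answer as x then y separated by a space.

d=475: √d = [21; 1,3,1,6,2,6,1,3,1,42] (ℓ=10, even), read p_9/q_9
i=0: a=21 ⇒ p=21, q=1
…
i=4: a=6 ⇒ p=741, q=34
…
i=8: a=3 ⇒ p=45921, q=2107
i=9: a=1 ⇒ p=57799, q=2652
fundamental: x₁=57799, y₁=2652  (since 3340724401 − 475·7033104 = 1)

57799 2652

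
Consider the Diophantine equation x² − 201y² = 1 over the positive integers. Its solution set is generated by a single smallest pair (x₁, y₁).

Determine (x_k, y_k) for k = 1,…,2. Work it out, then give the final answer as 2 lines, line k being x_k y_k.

√201 = [14; 5,1,1,1,2,…,1,5,28, …], period ℓ=14 (even) → k=13
i=0: a=14 ⇒ p=14, q=1
…
i=3: a=1 ⇒ p=156, q=11
i=4: a=1 ⇒ p=241, q=17
i=5: a=2 ⇒ p=638, q=45
…
i=7: a=8 ⇒ p=7670, q=541
i=8: a=1 ⇒ p=8549, q=603
…
i=11: a=1 ⇒ p=58085, q=4097
i=12: a=1 ⇒ p=91402, q=6447
i=13: a=5 ⇒ p=515095, q=36332
→ (515095, 36332).  Check: 515095²=265322859025, 201·36332²=265322859024, difference 1.
n=2: (515095,36332)∘(515095,36332) = (515095·515095+201·36332·36332, 515095·36332+36332·515095) = (530645718049,37428863080)

515095 36332
530645718049 37428863080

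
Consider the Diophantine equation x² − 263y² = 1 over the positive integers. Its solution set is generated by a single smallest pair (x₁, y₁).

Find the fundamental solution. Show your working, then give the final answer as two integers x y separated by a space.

d=263: √d = [16; 4,1,1,1,1,15,1,1,1,1,4,32] (ℓ=12, even), read p_11/q_11
i=0: a=16 ⇒ p=16, q=1
…
i=4: a=1 ⇒ p=227, q=14
i=5: a=1 ⇒ p=373, q=23
…
i=9: a=1 ⇒ p=18212, q=1123
i=10: a=1 ⇒ p=30229, q=1864
i=11: a=4 ⇒ p=139128, q=8579
→ (139128, 8579).  Check: 139128²=19356600384, 263·8579²=19356600383, difference 1.

139128 8579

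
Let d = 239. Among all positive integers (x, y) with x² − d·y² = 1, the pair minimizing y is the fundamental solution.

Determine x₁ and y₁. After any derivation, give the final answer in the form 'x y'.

6195120 400729

d=239: √d = [15; 2,5,1,2,4,15,4,2,1,5,2,30] (ℓ=12, even), read p_11/q_11
step 0: (15, 1)  from 15·(1,0) + (0,1)
step 1: (31, 2)  from 2·(15,1) + (1,0)
step 2: (170, 11)  from 5·(31,2) + (15,1)
step 3: (201, 13)  from 1·(170,11) + (31,2)
step 4: (572, 37)  from 2·(201,13) + (170,11)
step 5: (2489, 161)  from 4·(572,37) + (201,13)
step 6: (37907, 2452)  from 15·(2489,161) + (572,37)
step 7: (154117, 9969)  from 4·(37907,2452) + (2489,161)
step 8: (346141, 22390)  from 2·(154117,9969) + (37907,2452)
step 9: (500258, 32359)  from 1·(346141,22390) + (154117,9969)
step 10: (2847431, 184185)  from 5·(500258,32359) + (346141,22390)
step 11: (6195120, 400729)  from 2·(2847431,184185) + (500258,32359)
fundamental: x₁=6195120, y₁=400729  (since 38379511814400 − 239·160583731441 = 1)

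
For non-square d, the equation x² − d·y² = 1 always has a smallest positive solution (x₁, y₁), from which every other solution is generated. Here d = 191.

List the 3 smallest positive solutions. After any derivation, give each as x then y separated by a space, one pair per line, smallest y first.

√191 → a₀=13, period (1,4,1,1,3,…,4,1,26); ℓ=16 even so k=15
step 0: (13, 1)  from 13·(1,0) + (0,1)
step 1: (14, 1)  from 1·(13,1) + (1,0)
step 2: (69, 5)  from 4·(14,1) + (13,1)
…
step 4: (152, 11)  from 1·(83,6) + (69,5)
step 5: (539, 39)  from 3·(152,11) + (83,6)
…
step 9: (83433, 6037)  from 2·(40217,2910) + (2999,217)
…
step 14: (7377553, 533821)  from 4·(1616447,116962) + (911765,65973)
step 15: (8994000, 650783)  from 1·(7377553,533821) + (1616447,116962)
fundamental: x₁=8994000, y₁=650783  (since 80892036000000 − 191·423518513089 = 1)
n=2: (8994000,650783)∘(8994000,650783) = (8994000·8994000+191·650783·650783, 8994000·650783+650783·8994000) = (161784071999999,11706284604000)
n=3: (161784071999999,11706284604000)∘(8994000,650783) = (8994000·161784071999999+191·650783·11706284604000, 8994000·11706284604000+650783·161784071999999) = (2910171887135973018000,210572647456751349217)

8994000 650783
161784071999999 11706284604000
2910171887135973018000 210572647456751349217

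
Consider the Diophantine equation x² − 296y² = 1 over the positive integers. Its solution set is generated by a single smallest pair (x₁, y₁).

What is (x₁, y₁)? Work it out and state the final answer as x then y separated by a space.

3699 215

√296 → a₀=17, period (4,1,7,1,4,34); ℓ=6 even so k=5
step 0: (17, 1)  from 17·(1,0) + (0,1)
step 1: (69, 4)  from 4·(17,1) + (1,0)
step 2: (86, 5)  from 1·(69,4) + (17,1)
step 3: (671, 39)  from 7·(86,5) + (69,4)
step 4: (757, 44)  from 1·(671,39) + (86,5)
step 5: (3699, 215)  from 4·(757,44) + (671,39)
(x₁, y₁) = (3699, 215);  3699² − 296·215² = 1 ✓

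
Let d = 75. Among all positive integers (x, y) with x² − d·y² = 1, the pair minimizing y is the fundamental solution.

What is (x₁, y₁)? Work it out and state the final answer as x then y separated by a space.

26 3

√75 = [8; 1,1,1,16, …], period ℓ=4 (even) → k=3
step 0: (8, 1)  from 8·(1,0) + (0,1)
step 1: (9, 1)  from 1·(8,1) + (1,0)
step 2: (17, 2)  from 1·(9,1) + (8,1)
step 3: (26, 3)  from 1·(17,2) + (9,1)
(x₁, y₁) = (26, 3);  26² − 75·3² = 1 ✓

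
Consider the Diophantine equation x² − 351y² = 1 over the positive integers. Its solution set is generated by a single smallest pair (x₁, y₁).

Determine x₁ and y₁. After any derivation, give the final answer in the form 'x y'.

√351 = [18; 1,2,1,3,2,2,2,3,1,2,1,36, …], period ℓ=12 (even) → k=11
step 0: (18, 1)  from 18·(1,0) + (0,1)
step 1: (19, 1)  from 1·(18,1) + (1,0)
step 2: (56, 3)  from 2·(19,1) + (18,1)
step 3: (75, 4)  from 1·(56,3) + (19,1)
step 4: (281, 15)  from 3·(75,4) + (56,3)
…
step 6: (1555, 83)  from 2·(637,34) + (281,15)
…
step 8: (12796, 683)  from 3·(3747,200) + (1555,83)
…
step 10: (45882, 2449)  from 2·(16543,883) + (12796,683)
step 11: (62425, 3332)  from 1·(45882,2449) + (16543,883)
fundamental: x₁=62425, y₁=3332  (since 3896880625 − 351·11102224 = 1)

62425 3332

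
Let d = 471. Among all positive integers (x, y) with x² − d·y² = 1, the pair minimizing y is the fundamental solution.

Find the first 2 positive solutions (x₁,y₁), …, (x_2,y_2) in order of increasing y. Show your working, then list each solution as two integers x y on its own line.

√471 → a₀=21, period (1,2,2,1,3,…,2,1,42); ℓ=14 even so k=13
step 0: (21, 1)  from 21·(1,0) + (0,1)
step 1: (22, 1)  from 1·(21,1) + (1,0)
…
step 3: (152, 7)  from 2·(65,3) + (22,1)
…
step 6: (3429, 158)  from 4·(803,37) + (217,10)
step 7: (48809, 2249)  from 14·(3429,158) + (803,37)
step 8: (198665, 9154)  from 4·(48809,2249) + (3429,158)
step 9: (644804, 29711)  from 3·(198665,9154) + (48809,2249)
…
step 12: (5506953, 253747)  from 2·(2331742,107441) + (843469,38865)
step 13: (7838695, 361188)  from 1·(5506953,253747) + (2331742,107441)
fundamental: x₁=7838695, y₁=361188  (since 61445139303025 − 471·130456771344 = 1)
(7838695+361188√471)^2 = 122890278606049 + 5662485139320√471

7838695 361188
122890278606049 5662485139320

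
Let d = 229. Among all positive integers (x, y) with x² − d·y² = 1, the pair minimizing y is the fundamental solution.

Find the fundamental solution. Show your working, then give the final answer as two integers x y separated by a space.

[15; 7,1,1,7,30] for √229; ℓ=5 ⇒ convergent index 9
a_0=15:  p_0=15·1+0=15,  q_0=15·0+1=1
…
a_3=1:  p_3=1·121+106=227,  q_3=1·8+7=15
…
a_6=7:  p_6=7·51527+1710=362399,  q_6=7·3405+113=23948
a_7=1:  p_7=1·362399+51527=413926,  q_7=1·23948+3405=27353
a_8=1:  p_8=1·413926+362399=776325,  q_8=1·27353+23948=51301
a_9=7:  p_9=7·776325+413926=5848201,  q_9=7·51301+27353=386460
→ (5848201, 386460).  Check: 5848201²=34201454936401, 229·386460²=34201454936400, difference 1.

5848201 386460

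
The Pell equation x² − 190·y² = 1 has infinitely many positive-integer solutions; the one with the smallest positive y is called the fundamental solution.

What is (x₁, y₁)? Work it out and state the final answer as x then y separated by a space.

[13; 1,3,1,1,1,…,3,1,26] for √190; ℓ=14 ⇒ convergent index 13
k=0  a_k=13  p_k/q_k = 13/1
k=1  a_k=1  p_k/q_k = 14/1
k=2  a_k=3  p_k/q_k = 55/4
…
k=4  a_k=1  p_k/q_k = 124/9
k=5  a_k=1  p_k/q_k = 193/14
…
k=8  a_k=2  p_k/q_k = 2936/213
k=9  a_k=1  p_k/q_k = 4149/301
k=10  a_k=1  p_k/q_k = 7085/514
k=11  a_k=1  p_k/q_k = 11234/815
k=12  a_k=3  p_k/q_k = 40787/2959
k=13  a_k=1  p_k/q_k = 52021/3774
fundamental: x₁=52021, y₁=3774  (since 2706184441 − 190·14243076 = 1)

52021 3774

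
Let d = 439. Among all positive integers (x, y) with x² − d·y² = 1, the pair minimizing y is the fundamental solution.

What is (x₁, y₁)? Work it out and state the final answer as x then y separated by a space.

√439 → a₀=20, period (1,19,1,40); ℓ=4 even so k=3
k=0  a_k=20  p_k/q_k = 20/1
k=1  a_k=1  p_k/q_k = 21/1
k=2  a_k=19  p_k/q_k = 419/20
k=3  a_k=1  p_k/q_k = 440/21
fundamental: x₁=440, y₁=21  (since 193600 − 439·441 = 1)

440 21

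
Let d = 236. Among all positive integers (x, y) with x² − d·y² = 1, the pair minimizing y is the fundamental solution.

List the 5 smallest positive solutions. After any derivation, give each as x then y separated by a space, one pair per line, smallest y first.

√236 → a₀=15, period (2,1,3,5,1,6,1,5,3,1,2,30); ℓ=12 even so k=11
a_0=15:  p_0=15·1+0=15,  q_0=15·0+1=1
a_1=2:  p_1=2·15+1=31,  q_1=2·1+0=2
…
a_3=3:  p_3=3·46+31=169,  q_3=3·3+2=11
a_4=5:  p_4=5·169+46=891,  q_4=5·11+3=58
…
a_7=1:  p_7=1·7251+1060=8311,  q_7=1·472+69=541
a_8=5:  p_8=5·8311+7251=48806,  q_8=5·541+472=3177
a_9=3:  p_9=3·48806+8311=154729,  q_9=3·3177+541=10072
a_10=1:  p_10=1·154729+48806=203535,  q_10=1·10072+3177=13249
a_11=2:  p_11=2·203535+154729=561799,  q_11=2·13249+10072=36570
→ (561799, 36570).  Check: 561799²=315618116401, 236·36570²=315618116400, difference 1.
k=2:  x_2 = 561799·561799+236·36570·36570 = 631236232801,  y_2 = 561799·36570+36570·561799 = 41089978860
k=3:  x_3 = 561799·631236232801+236·36570·41089978860 = 709255768702176199,  y_3 = 561799·41089978860+36570·631236232801 = 46168618067101710
k=4:  x_4 = 561799·709255768702176199+236·36570·46168618067101710 = 796918363201596536611201,  y_4 = 561799·46168618067101710+36570·709255768702176199 = 51874966922918257173720
k=5:  x_5 = 561799·796918363201596536611201+236·36570·51874966922918257173720 = 895415879055878209574570044999,  y_5 = 561799·51874966922918257173720+36570·796918363201596536611201 = 58286609084610939305810342850

561799 36570
631236232801 41089978860
709255768702176199 46168618067101710
796918363201596536611201 51874966922918257173720
895415879055878209574570044999 58286609084610939305810342850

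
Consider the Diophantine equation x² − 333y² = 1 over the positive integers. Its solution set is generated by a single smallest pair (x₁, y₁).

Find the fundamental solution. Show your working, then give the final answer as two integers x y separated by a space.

73 4

[18; 4,36] for √333; ℓ=2 ⇒ convergent index 1
i=0: a=18 ⇒ p=18, q=1
i=1: a=4 ⇒ p=73, q=4
(x₁, y₁) = (73, 4);  73² − 333·4² = 1 ✓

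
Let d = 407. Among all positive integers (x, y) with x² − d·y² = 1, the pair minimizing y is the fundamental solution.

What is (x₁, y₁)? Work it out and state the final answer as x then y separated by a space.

2663 132

d=407: √d = [20; 5,1,2,1,5,40] (ℓ=6, even), read p_5/q_5
i=0: a=20 ⇒ p=20, q=1
i=1: a=5 ⇒ p=101, q=5
i=2: a=1 ⇒ p=121, q=6
i=3: a=2 ⇒ p=343, q=17
i=4: a=1 ⇒ p=464, q=23
i=5: a=5 ⇒ p=2663, q=132
fundamental: x₁=2663, y₁=132  (since 7091569 − 407·17424 = 1)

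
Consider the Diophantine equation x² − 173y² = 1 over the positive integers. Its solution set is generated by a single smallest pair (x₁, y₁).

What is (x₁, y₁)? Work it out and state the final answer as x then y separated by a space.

√173 → a₀=13, period (6,1,1,6,26); ℓ=5 odd so k=9
step 0: (13, 1)  from 13·(1,0) + (0,1)
…
step 4: (1118, 85)  from 6·(171,13) + (92,7)
…
step 8: (382343, 29069)  from 1·(205791,15646) + (176552,13423)
step 9: (2499849, 190060)  from 6·(382343,29069) + (205791,15646)
fundamental: x₁=2499849, y₁=190060  (since 6249245022801 − 173·36122803600 = 1)

2499849 190060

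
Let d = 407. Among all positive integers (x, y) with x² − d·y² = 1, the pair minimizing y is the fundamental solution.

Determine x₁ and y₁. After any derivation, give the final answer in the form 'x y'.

d=407: √d = [20; 5,1,2,1,5,40] (ℓ=6, even), read p_5/q_5
k=0  a_k=20  p_k/q_k = 20/1
k=1  a_k=5  p_k/q_k = 101/5
k=2  a_k=1  p_k/q_k = 121/6
k=3  a_k=2  p_k/q_k = 343/17
k=4  a_k=1  p_k/q_k = 464/23
k=5  a_k=5  p_k/q_k = 2663/132
(x₁, y₁) = (2663, 132);  2663² − 407·132² = 1 ✓

2663 132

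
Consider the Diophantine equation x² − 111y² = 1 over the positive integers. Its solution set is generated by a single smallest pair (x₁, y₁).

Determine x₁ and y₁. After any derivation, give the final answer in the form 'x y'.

d=111: √d = [10; 1,1,6,1,1,20] (ℓ=6, even), read p_5/q_5
k=0  a_k=10  p_k/q_k = 10/1
k=1  a_k=1  p_k/q_k = 11/1
k=2  a_k=1  p_k/q_k = 21/2
k=3  a_k=6  p_k/q_k = 137/13
k=4  a_k=1  p_k/q_k = 158/15
k=5  a_k=1  p_k/q_k = 295/28
fundamental: x₁=295, y₁=28  (since 87025 − 111·784 = 1)

295 28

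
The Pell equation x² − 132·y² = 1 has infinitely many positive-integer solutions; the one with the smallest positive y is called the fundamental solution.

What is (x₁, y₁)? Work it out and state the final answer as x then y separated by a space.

√132 = [11; 2,22, …], period ℓ=2 (even) → k=1
k=0  a_k=11  p_k/q_k = 11/1
k=1  a_k=2  p_k/q_k = 23/2
→ (23, 2).  Check: 23²=529, 132·2²=528, difference 1.

23 2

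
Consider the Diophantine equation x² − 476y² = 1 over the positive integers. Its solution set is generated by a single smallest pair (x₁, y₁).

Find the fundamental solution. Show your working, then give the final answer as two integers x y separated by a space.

28799 1320

√476 = [21; 1,4,2,10,2,4,1,42, …], period ℓ=8 (even) → k=7
i=0: a=21 ⇒ p=21, q=1
i=1: a=1 ⇒ p=22, q=1
…
i=5: a=2 ⇒ p=5258, q=241
i=6: a=4 ⇒ p=23541, q=1079
i=7: a=1 ⇒ p=28799, q=1320
(x₁, y₁) = (28799, 1320);  28799² − 476·1320² = 1 ✓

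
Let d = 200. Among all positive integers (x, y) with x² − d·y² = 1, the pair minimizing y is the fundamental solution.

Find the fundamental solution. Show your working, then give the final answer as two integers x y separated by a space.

[14; 7,28] for √200; ℓ=2 ⇒ convergent index 1
step 0: (14, 1)  from 14·(1,0) + (0,1)
step 1: (99, 7)  from 7·(14,1) + (1,0)
fundamental: x₁=99, y₁=7  (since 9801 − 200·49 = 1)

99 7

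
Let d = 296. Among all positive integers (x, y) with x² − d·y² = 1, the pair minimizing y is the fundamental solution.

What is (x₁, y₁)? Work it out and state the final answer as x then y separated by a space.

[17; 4,1,7,1,4,34] for √296; ℓ=6 ⇒ convergent index 5
a_0=17:  p_0=17·1+0=17,  q_0=17·0+1=1
…
a_2=1:  p_2=1·69+17=86,  q_2=1·4+1=5
a_3=7:  p_3=7·86+69=671,  q_3=7·5+4=39
a_4=1:  p_4=1·671+86=757,  q_4=1·39+5=44
a_5=4:  p_5=4·757+671=3699,  q_5=4·44+39=215
→ (3699, 215).  Check: 3699²=13682601, 296·215²=13682600, difference 1.

3699 215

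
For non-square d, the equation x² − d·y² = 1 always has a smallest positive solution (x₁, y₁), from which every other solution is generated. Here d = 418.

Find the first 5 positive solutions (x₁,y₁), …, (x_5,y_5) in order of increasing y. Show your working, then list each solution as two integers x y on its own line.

33857 1656
2292592897 112134384
155240635393601 7593067676520
10511964382749705217 514156984535740896
711807156058272903670337 34815626043260091355224

[20; 2,4,20,4,2,40] for √418; ℓ=6 ⇒ convergent index 5
step 0: (20, 1)  from 20·(1,0) + (0,1)
…
step 4: (15068, 737)  from 4·(3721,182) + (184,9)
step 5: (33857, 1656)  from 2·(15068,737) + (3721,182)
(x₁, y₁) = (33857, 1656);  33857² − 418·1656² = 1 ✓
(33857+1656√418)^2 = 2292592897 + 112134384√418
(33857+1656√418)^3 = 155240635393601 + 7593067676520√418
(33857+1656√418)^4 = 10511964382749705217 + 514156984535740896√418
(33857+1656√418)^5 = 711807156058272903670337 + 34815626043260091355224√418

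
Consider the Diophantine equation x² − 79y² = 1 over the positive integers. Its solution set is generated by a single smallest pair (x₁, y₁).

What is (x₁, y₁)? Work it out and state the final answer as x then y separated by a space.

80 9

[8; 1,7,1,16] for √79; ℓ=4 ⇒ convergent index 3
a_0=8:  p_0=8·1+0=8,  q_0=8·0+1=1
…
a_2=7:  p_2=7·9+8=71,  q_2=7·1+1=8
a_3=1:  p_3=1·71+9=80,  q_3=1·8+1=9
→ (80, 9).  Check: 80²=6400, 79·9²=6399, difference 1.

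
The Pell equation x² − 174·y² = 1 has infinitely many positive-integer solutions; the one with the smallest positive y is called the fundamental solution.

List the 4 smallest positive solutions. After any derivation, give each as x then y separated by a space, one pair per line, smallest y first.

√174 = [13; 5,4,5,26, …], period ℓ=4 (even) → k=3
k=0  a_k=13  p_k/q_k = 13/1
…
k=2  a_k=4  p_k/q_k = 277/21
k=3  a_k=5  p_k/q_k = 1451/110
fundamental: x₁=1451, y₁=110  (since 2105401 − 174·12100 = 1)
(x_2, y_2) = (1451·1451 + 174·110·110, 1451·110 + 110·1451) = (4210801, 319220)
(x_3, y_3) = (1451·4210801 + 174·110·319220, 1451·319220 + 110·4210801) = (12219743051, 926376330)
(x_4, y_4) = (1451·12219743051 + 174·110·926376330, 1451·926376330 + 110·12219743051) = (35461690123201, 2688343790440)

1451 110
4210801 319220
12219743051 926376330
35461690123201 2688343790440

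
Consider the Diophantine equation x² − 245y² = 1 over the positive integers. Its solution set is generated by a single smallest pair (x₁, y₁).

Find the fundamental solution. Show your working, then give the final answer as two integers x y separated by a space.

√245 = [15; 1,1,1,7,6,7,1,1,1,30, …], period ℓ=10 (even) → k=9
a_0=15:  p_0=15·1+0=15,  q_0=15·0+1=1
…
a_2=1:  p_2=1·16+15=31,  q_2=1·1+1=2
…
a_4=7:  p_4=7·47+31=360,  q_4=7·3+2=23
a_5=6:  p_5=6·360+47=2207,  q_5=6·23+3=141
…
a_8=1:  p_8=1·18016+15809=33825,  q_8=1·1151+1010=2161
a_9=1:  p_9=1·33825+18016=51841,  q_9=1·2161+1151=3312
(x₁, y₁) = (51841, 3312);  51841² − 245·3312² = 1 ✓

51841 3312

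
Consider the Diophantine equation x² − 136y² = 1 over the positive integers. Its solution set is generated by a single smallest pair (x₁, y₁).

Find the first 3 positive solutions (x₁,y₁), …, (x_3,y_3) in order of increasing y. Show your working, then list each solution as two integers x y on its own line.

35 3
2449 210
171395 14697

√136 → a₀=11, period (1,1,1,22); ℓ=4 even so k=3
step 0: (11, 1)  from 11·(1,0) + (0,1)
step 1: (12, 1)  from 1·(11,1) + (1,0)
step 2: (23, 2)  from 1·(12,1) + (11,1)
step 3: (35, 3)  from 1·(23,2) + (12,1)
(x₁, y₁) = (35, 3);  35² − 136·3² = 1 ✓
(x_2, y_2) = (35·35 + 136·3·3, 35·3 + 3·35) = (2449, 210)
(x_3, y_3) = (35·2449 + 136·3·210, 35·210 + 3·2449) = (171395, 14697)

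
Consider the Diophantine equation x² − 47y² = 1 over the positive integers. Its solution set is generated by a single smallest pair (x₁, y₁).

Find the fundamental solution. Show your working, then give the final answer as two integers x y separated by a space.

√47 = [6; 1,5,1,12, …], period ℓ=4 (even) → k=3
step 0: (6, 1)  from 6·(1,0) + (0,1)
step 1: (7, 1)  from 1·(6,1) + (1,0)
step 2: (41, 6)  from 5·(7,1) + (6,1)
step 3: (48, 7)  from 1·(41,6) + (7,1)
fundamental: x₁=48, y₁=7  (since 2304 − 47·49 = 1)

48 7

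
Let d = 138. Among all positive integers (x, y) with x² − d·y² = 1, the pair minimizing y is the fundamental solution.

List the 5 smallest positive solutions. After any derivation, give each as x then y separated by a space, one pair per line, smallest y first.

√138 = [11; 1,2,1,22, …], period ℓ=4 (even) → k=3
step 0: (11, 1)  from 11·(1,0) + (0,1)
step 1: (12, 1)  from 1·(11,1) + (1,0)
step 2: (35, 3)  from 2·(12,1) + (11,1)
step 3: (47, 4)  from 1·(35,3) + (12,1)
(x₁, y₁) = (47, 4);  47² − 138·4² = 1 ✓
k=2:  x_2 = 47·47+138·4·4 = 4417,  y_2 = 47·4+4·47 = 376
k=3:  x_3 = 47·4417+138·4·376 = 415151,  y_3 = 47·376+4·4417 = 35340
k=4:  x_4 = 47·415151+138·4·35340 = 39019777,  y_4 = 47·35340+4·415151 = 3321584
k=5:  x_5 = 47·39019777+138·4·3321584 = 3667443887,  y_5 = 47·3321584+4·39019777 = 312193556

47 4
4417 376
415151 35340
39019777 3321584
3667443887 312193556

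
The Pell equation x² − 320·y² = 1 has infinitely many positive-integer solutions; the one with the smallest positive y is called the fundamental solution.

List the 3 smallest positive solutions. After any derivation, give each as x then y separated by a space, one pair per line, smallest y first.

d=320: √d = [17; 1,7,1,34] (ℓ=4, even), read p_3/q_3
k=0  a_k=17  p_k/q_k = 17/1
…
k=2  a_k=7  p_k/q_k = 143/8
k=3  a_k=1  p_k/q_k = 161/9
→ (161, 9).  Check: 161²=25921, 320·9²=25920, difference 1.
k=2:  x_2 = 161·161+320·9·9 = 51841,  y_2 = 161·9+9·161 = 2898
k=3:  x_3 = 161·51841+320·9·2898 = 16692641,  y_3 = 161·2898+9·51841 = 933147

161 9
51841 2898
16692641 933147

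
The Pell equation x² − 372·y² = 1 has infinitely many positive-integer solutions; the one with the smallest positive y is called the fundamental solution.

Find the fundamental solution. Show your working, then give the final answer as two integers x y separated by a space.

12151 630

√372 → a₀=19, period (3,2,12,2,3,38); ℓ=6 even so k=5
i=0: a=19 ⇒ p=19, q=1
i=1: a=3 ⇒ p=58, q=3
i=2: a=2 ⇒ p=135, q=7
…
i=4: a=2 ⇒ p=3491, q=181
i=5: a=3 ⇒ p=12151, q=630
(x₁, y₁) = (12151, 630);  12151² − 372·630² = 1 ✓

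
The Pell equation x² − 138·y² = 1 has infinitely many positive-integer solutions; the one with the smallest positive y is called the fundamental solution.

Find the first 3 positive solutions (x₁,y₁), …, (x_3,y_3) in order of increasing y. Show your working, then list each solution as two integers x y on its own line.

47 4
4417 376
415151 35340

d=138: √d = [11; 1,2,1,22] (ℓ=4, even), read p_3/q_3
k=0  a_k=11  p_k/q_k = 11/1
k=1  a_k=1  p_k/q_k = 12/1
k=2  a_k=2  p_k/q_k = 35/3
k=3  a_k=1  p_k/q_k = 47/4
(x₁, y₁) = (47, 4);  47² − 138·4² = 1 ✓
(47+4√138)^2 = 4417 + 376√138
(47+4√138)^3 = 415151 + 35340√138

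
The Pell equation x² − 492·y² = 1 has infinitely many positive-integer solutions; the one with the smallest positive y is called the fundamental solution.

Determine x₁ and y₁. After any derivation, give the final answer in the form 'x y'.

√492 → a₀=22, period (5,1,1,10,1,1,5,44); ℓ=8 even so k=7
step 0: (22, 1)  from 22·(1,0) + (0,1)
…
step 4: (2573, 116)  from 10·(244,11) + (133,6)
step 5: (2817, 127)  from 1·(2573,116) + (244,11)
step 6: (5390, 243)  from 1·(2817,127) + (2573,116)
step 7: (29767, 1342)  from 5·(5390,243) + (2817,127)
(x₁, y₁) = (29767, 1342);  29767² − 492·1342² = 1 ✓

29767 1342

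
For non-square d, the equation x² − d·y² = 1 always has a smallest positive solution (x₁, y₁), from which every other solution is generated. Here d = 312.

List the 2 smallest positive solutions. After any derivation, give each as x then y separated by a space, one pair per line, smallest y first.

√312 = [17; 1,1,1,34, …], period ℓ=4 (even) → k=3
step 0: (17, 1)  from 17·(1,0) + (0,1)
step 1: (18, 1)  from 1·(17,1) + (1,0)
step 2: (35, 2)  from 1·(18,1) + (17,1)
step 3: (53, 3)  from 1·(35,2) + (18,1)
(x₁, y₁) = (53, 3);  53² − 312·3² = 1 ✓
n=2: (53,3)∘(53,3) = (53·53+312·3·3, 53·3+3·53) = (5617,318)

53 3
5617 318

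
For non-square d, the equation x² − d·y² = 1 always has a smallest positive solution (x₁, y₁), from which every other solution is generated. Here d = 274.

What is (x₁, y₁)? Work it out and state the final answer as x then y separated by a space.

3959299 239190

d=274: √d = [16; 1,1,4,4,1,1,32] (ℓ=7, odd), read p_13/q_13
a_0=16:  p_0=16·1+0=16,  q_0=16·0+1=1
a_1=1:  p_1=1·16+1=17,  q_1=1·1+0=1
…
a_6=1:  p_6=1·778+629=1407,  q_6=1·47+38=85
…
a_11=4:  p_11=4·419253+93011=1770023,  q_11=4·25328+5619=106931
a_12=1:  p_12=1·1770023+419253=2189276,  q_12=1·106931+25328=132259
a_13=1:  p_13=1·2189276+1770023=3959299,  q_13=1·132259+106931=239190
(x₁, y₁) = (3959299, 239190);  3959299² − 274·239190² = 1 ✓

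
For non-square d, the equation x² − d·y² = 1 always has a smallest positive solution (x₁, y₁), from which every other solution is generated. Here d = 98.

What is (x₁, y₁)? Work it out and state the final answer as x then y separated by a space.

√98 → a₀=9, period (1,8,1,18); ℓ=4 even so k=3
step 0: (9, 1)  from 9·(1,0) + (0,1)
step 1: (10, 1)  from 1·(9,1) + (1,0)
step 2: (89, 9)  from 8·(10,1) + (9,1)
step 3: (99, 10)  from 1·(89,9) + (10,1)
(x₁, y₁) = (99, 10);  99² − 98·10² = 1 ✓

99 10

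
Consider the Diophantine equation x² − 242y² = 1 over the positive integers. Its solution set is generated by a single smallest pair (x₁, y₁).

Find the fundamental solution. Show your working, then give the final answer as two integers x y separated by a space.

√242 → a₀=15, period (1,1,3,1,14,1,3,1,1,30); ℓ=10 even so k=9
step 0: (15, 1)  from 15·(1,0) + (0,1)
step 1: (16, 1)  from 1·(15,1) + (1,0)
step 2: (31, 2)  from 1·(16,1) + (15,1)
step 3: (109, 7)  from 3·(31,2) + (16,1)
…
step 8: (10905, 701)  from 1·(8696,559) + (2209,142)
step 9: (19601, 1260)  from 1·(10905,701) + (8696,559)
fundamental: x₁=19601, y₁=1260  (since 384199201 − 242·1587600 = 1)

19601 1260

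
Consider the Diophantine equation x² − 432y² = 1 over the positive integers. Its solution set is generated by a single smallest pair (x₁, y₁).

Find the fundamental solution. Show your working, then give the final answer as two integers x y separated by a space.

d=432: √d = [20; 1,3,1,1,1,3,1,40] (ℓ=8, even), read p_7/q_7
a_0=20:  p_0=20·1+0=20,  q_0=20·0+1=1
a_1=1:  p_1=1·20+1=21,  q_1=1·1+0=1
…
a_5=1:  p_5=1·187+104=291,  q_5=1·9+5=14
a_6=3:  p_6=3·291+187=1060,  q_6=3·14+9=51
a_7=1:  p_7=1·1060+291=1351,  q_7=1·51+14=65
(x₁, y₁) = (1351, 65);  1351² − 432·65² = 1 ✓

1351 65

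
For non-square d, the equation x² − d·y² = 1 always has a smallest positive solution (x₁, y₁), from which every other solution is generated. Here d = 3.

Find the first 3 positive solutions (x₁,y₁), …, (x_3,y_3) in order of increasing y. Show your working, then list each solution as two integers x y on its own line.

[1; 1,2] for √3; ℓ=2 ⇒ convergent index 1
i=0: a=1 ⇒ p=1, q=1
i=1: a=1 ⇒ p=2, q=1
fundamental: x₁=2, y₁=1  (since 4 − 3·1 = 1)
(2+1√3)^2 = 7 + 4√3
(2+1√3)^3 = 26 + 15√3

2 1
7 4
26 15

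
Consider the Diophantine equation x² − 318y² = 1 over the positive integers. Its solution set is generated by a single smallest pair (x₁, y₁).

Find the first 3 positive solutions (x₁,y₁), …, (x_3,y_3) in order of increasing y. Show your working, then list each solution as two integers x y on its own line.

107 6
22897 1284
4899851 274770

√318 → a₀=17, period (1,4,1,34); ℓ=4 even so k=3
k=0  a_k=17  p_k/q_k = 17/1
k=1  a_k=1  p_k/q_k = 18/1
k=2  a_k=4  p_k/q_k = 89/5
k=3  a_k=1  p_k/q_k = 107/6
fundamental: x₁=107, y₁=6  (since 11449 − 318·36 = 1)
(x_2, y_2) = (107·107 + 318·6·6, 107·6 + 6·107) = (22897, 1284)
(x_3, y_3) = (107·22897 + 318·6·1284, 107·1284 + 6·22897) = (4899851, 274770)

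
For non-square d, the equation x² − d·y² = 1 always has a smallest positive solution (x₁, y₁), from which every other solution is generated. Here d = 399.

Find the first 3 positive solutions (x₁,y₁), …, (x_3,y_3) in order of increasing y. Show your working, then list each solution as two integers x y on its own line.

√399 → a₀=19, period (1,38); ℓ=2 even so k=1
step 0: (19, 1)  from 19·(1,0) + (0,1)
step 1: (20, 1)  from 1·(19,1) + (1,0)
fundamental: x₁=20, y₁=1  (since 400 − 399·1 = 1)
k=2:  x_2 = 20·20+399·1·1 = 799,  y_2 = 20·1+1·20 = 40
k=3:  x_3 = 20·799+399·1·40 = 31940,  y_3 = 20·40+1·799 = 1599

20 1
799 40
31940 1599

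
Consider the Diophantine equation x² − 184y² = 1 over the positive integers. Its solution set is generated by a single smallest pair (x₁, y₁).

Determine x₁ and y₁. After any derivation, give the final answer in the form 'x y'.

24335 1794

[13; 1,1,3,2,1,2,1,2,3,1,1,26] for √184; ℓ=12 ⇒ convergent index 11
step 0: (13, 1)  from 13·(1,0) + (0,1)
…
step 3: (95, 7)  from 3·(27,2) + (14,1)
…
step 5: (312, 23)  from 1·(217,16) + (95,7)
…
step 9: (10594, 781)  from 3·(3147,232) + (1153,85)
step 10: (13741, 1013)  from 1·(10594,781) + (3147,232)
step 11: (24335, 1794)  from 1·(13741,1013) + (10594,781)
fundamental: x₁=24335, y₁=1794  (since 592192225 − 184·3218436 = 1)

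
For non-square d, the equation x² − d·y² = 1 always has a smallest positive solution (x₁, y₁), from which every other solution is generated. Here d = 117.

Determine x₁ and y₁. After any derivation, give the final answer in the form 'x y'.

[10; 1,4,2,4,1,20] for √117; ℓ=6 ⇒ convergent index 5
k=0  a_k=10  p_k/q_k = 10/1
…
k=3  a_k=2  p_k/q_k = 119/11
k=4  a_k=4  p_k/q_k = 530/49
k=5  a_k=1  p_k/q_k = 649/60
→ (649, 60).  Check: 649²=421201, 117·60²=421200, difference 1.

649 60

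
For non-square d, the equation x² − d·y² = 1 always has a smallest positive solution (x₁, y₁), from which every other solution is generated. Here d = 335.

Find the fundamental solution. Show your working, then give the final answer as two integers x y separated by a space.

604 33

d=335: √d = [18; 3,3,3,36] (ℓ=4, even), read p_3/q_3
step 0: (18, 1)  from 18·(1,0) + (0,1)
step 1: (55, 3)  from 3·(18,1) + (1,0)
step 2: (183, 10)  from 3·(55,3) + (18,1)
step 3: (604, 33)  from 3·(183,10) + (55,3)
(x₁, y₁) = (604, 33);  604² − 335·33² = 1 ✓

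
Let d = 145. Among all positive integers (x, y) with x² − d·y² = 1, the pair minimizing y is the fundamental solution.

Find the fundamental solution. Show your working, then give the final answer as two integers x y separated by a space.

289 24

d=145: √d = [12; 24] (ℓ=1, odd), read p_1/q_1
step 0: (12, 1)  from 12·(1,0) + (0,1)
step 1: (289, 24)  from 24·(12,1) + (1,0)
→ (289, 24).  Check: 289²=83521, 145·24²=83520, difference 1.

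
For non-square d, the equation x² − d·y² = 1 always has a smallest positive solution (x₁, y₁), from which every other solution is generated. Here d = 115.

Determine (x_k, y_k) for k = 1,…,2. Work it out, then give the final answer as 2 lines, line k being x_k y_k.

1126 105
2535751 236460

√115 = [10; 1,2,1,1,1,1,1,2,1,20, …], period ℓ=10 (even) → k=9
i=0: a=10 ⇒ p=10, q=1
…
i=6: a=1 ⇒ p=193, q=18
i=7: a=1 ⇒ p=311, q=29
i=8: a=2 ⇒ p=815, q=76
i=9: a=1 ⇒ p=1126, q=105
(x₁, y₁) = (1126, 105);  1126² − 115·105² = 1 ✓
k=2:  x_2 = 1126·1126+115·105·105 = 2535751,  y_2 = 1126·105+105·1126 = 236460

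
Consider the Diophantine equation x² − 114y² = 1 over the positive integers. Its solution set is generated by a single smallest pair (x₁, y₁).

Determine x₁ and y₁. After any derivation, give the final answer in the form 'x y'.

√114 = [10; 1,2,10,2,1,20, …], period ℓ=6 (even) → k=5
a_0=10:  p_0=10·1+0=10,  q_0=10·0+1=1
…
a_2=2:  p_2=2·11+10=32,  q_2=2·1+1=3
…
a_4=2:  p_4=2·331+32=694,  q_4=2·31+3=65
a_5=1:  p_5=1·694+331=1025,  q_5=1·65+31=96
fundamental: x₁=1025, y₁=96  (since 1050625 − 114·9216 = 1)

1025 96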